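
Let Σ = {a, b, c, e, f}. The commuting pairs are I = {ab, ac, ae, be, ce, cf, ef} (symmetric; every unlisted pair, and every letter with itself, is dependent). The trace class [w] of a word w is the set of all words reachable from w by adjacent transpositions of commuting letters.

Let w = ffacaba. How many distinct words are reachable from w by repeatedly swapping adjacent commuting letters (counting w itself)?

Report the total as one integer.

18

0(f) covers ∅
1(f) covers 0:f
2(a) covers 1:f
3(c) covers ∅
4(a) covers 2:a
5(b) covers 1:f, 3:c
6(a) covers 4:a
floor of heap: 0:f, 3:c
completions by unplaced set U, small U first (add the entries for U minus each lowest piece of U):
  |U|=1: {5}:1  {6}:1
  |U|=2: {3,5}:1  {4,6}:1  {5,6}:2
  |U|=3: {2,4,6}:1  {3,5,6}:3  {4,5,6}:3
  |U|=4: {2,4,5,6}:4  {3,4,5,6}:6
  |U|=5: {1,2,4,5,6}:4  {2,3,4,5,6}:10
  start at 0(f): 14
  start at 3(c): 4
sum over floor = 18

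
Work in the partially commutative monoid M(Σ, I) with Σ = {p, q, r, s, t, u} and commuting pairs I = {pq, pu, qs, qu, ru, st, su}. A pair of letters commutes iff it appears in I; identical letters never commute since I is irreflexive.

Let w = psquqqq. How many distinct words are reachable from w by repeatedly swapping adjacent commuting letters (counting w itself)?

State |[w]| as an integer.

0(p) covers ∅
1(s) covers 0:p
2(q) covers ∅
3(u) covers ∅
4(q) covers 2:q
5(q) covers 4:q
6(q) covers 5:q
floor of heap: 0:p, 2:q, 3:u
completions by unplaced set U, small U first (add the entries for U minus each lowest piece of U):
  |U|=1: {1}:1  {3}:1  {6}:1
  |U|=2: {0,1}:1  {1,3}:2  {1,6}:2  {3,6}:2  {5,6}:1
  |U|=3: {0,1,3}:3  {0,1,6}:3  {1,3,6}:6  {1,5,6}:3  {3,5,6}:3  {4,5,6}:1
  |U|=4: {0,1,3,6}:12  {0,1,5,6}:6  {1,3,5,6}:12  {1,4,5,6}:4  {2,4,5,6}:1  {3,4,5,6}:4
  |U|=5: {0,1,3,5,6}:30  {0,1,4,5,6}:10  {1,2,4,5,6}:5  {1,3,4,5,6}:20  {2,3,4,5,6}:5
  start at 0(p): 30
  start at 2(q): 60
  start at 3(u): 15
sum over floor = 105

105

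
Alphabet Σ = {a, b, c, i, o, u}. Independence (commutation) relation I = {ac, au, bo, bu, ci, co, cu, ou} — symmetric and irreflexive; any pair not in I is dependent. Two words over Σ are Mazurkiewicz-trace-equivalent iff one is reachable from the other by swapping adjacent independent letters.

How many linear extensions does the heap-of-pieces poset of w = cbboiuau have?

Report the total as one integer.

12

drop 0:c onto floor
drop 1:b onto {0:c}
drop 2:b onto {1:b}
drop 3:o onto floor
drop 4:i onto {2:b, 3:o}
drop 5:u onto {4:i}
drop 6:a onto {4:i}
drop 7:u onto {5:u}
ground layer = {0:c, 3:o}
drop-orders for the pieces not yet dropped (sum over which currently-grounded one goes next):
  1 to go: {6} 1  {7} 1
  2 to go: {5,7} 1  {6,7} 2
  3 to go: {5,6,7} 3
  4 to go: {4,5,6,7} 3
  5 to go: {2,4,5,6,7} 3  {3,4,5,6,7} 3
  6 to go: {1,2,4,5,6,7} 3  {2,3,4,5,6,7} 6
  if 0:c drops first: 9 orders
  if 3:o drops first: 3 orders
heap linearizations: 12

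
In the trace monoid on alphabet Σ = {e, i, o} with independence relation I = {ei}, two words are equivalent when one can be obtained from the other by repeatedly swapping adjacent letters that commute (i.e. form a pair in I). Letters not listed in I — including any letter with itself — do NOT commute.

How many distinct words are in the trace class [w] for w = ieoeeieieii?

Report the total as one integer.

140

#0=i has no predecessor
#1=e has no predecessor
#2=o depends on [0:i, 1:e]
#3=e depends on [2:o]
#4=e depends on [3:e]
#5=i depends on [2:o]
#6=e depends on [4:e]
#7=i depends on [5:i]
#8=e depends on [6:e]
#9=i depends on [7:i]
#10=i depends on [9:i]
sources: [0:i, 1:e]
N(rest) = Σ N(rest − s) over sources s of rest; N(one piece) = 1:
  size 1 → [8]=1  [10]=1
  size 2 → [6,8]=1  [8,10]=2  [9,10]=1
  size 3 → [4,6,8]=1  [6,8,10]=3  [7,9,10]=1  [8,9,10]=3
  size 4 → [3,4,6,8]=1  [4,6,8,10]=4  [5,7,9,10]=1  [6,8,9,10]=6  [7,8,9,10]=4
  size 5 → [3,4,6,8,10]=5  [4,6,8,9,10]=10  [5,7,8,9,10]=5  [6,7,8,9,10]=10
  size 6 → [3,4,6,8,9,10]=15  [4,6,7,8,9,10]=20  [5,6,7,8,9,10]=15
  size 7 → [3,4,6,7,8,9,10]=35  [4,5,6,7,8,9,10]=35
  size 8 → [3,4,5,6,7,8,9,10]=70
  size 9 → [2,3,4,5,6,7,8,9,10]=70
  first=0(i) contributes 70
  first=1(e) contributes 70
|[w]| = 140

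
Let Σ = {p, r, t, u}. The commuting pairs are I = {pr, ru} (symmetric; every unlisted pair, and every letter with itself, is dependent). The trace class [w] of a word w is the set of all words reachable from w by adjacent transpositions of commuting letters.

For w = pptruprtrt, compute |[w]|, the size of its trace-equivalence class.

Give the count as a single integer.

piece 0:p — minimal
piece 1:p rests on {0:p}
piece 2:t rests on {1:p}
piece 3:r rests on {2:t}
piece 4:u rests on {2:t}
piece 5:p rests on {4:u}
piece 6:r rests on {3:r}
piece 7:t rests on {5:p, 6:r}
piece 8:r rests on {7:t}
piece 9:t rests on {8:r}
minimal pieces: {0:p}
ways to finish when only these pieces remain (= sum over removing one remaining piece with nothing left below it):
  1 left: {9}→1
  2 left: {8,9}→1
  3 left: {7,8,9}→1
  4 left: {5,7,8,9}→1  {6,7,8,9}→1
  5 left: {3,6,7,8,9}→1  {4,5,7,8,9}→1  {5,6,7,8,9}→2
  6 left: {3,5,6,7,8,9}→3  {4,5,6,7,8,9}→3
  7 left: {3,4,5,6,7,8,9}→6
  8 left: {2,3,4,5,6,7,8,9}→6
  placing 0:p first → 6 extensions

6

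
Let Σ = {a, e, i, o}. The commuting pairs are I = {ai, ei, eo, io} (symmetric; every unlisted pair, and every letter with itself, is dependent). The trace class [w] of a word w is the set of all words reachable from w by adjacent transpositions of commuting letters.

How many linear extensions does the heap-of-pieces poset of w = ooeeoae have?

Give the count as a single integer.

#0=o has no predecessor
#1=o depends on [0:o]
#2=e has no predecessor
#3=e depends on [2:e]
#4=o depends on [1:o]
#5=a depends on [3:e, 4:o]
#6=e depends on [5:a]
sources: [0:o, 2:e]
N(rest) = Σ N(rest − s) over sources s of rest; N(one piece) = 1:
  size 1 → [6]=1
  size 2 → [5,6]=1
  size 3 → [3,5,6]=1  [4,5,6]=1
  size 4 → [1,4,5,6]=1  [2,3,5,6]=1  [3,4,5,6]=2
  size 5 → [0,1,4,5,6]=1  [1,3,4,5,6]=3  [2,3,4,5,6]=3
  first=0(o) contributes 6
  first=2(e) contributes 4
|[w]| = 10

10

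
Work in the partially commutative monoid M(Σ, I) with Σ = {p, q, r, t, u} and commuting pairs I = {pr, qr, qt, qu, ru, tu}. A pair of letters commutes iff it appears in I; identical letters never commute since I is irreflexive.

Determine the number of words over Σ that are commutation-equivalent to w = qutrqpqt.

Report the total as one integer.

#0=q has no predecessor
#1=u has no predecessor
#2=t has no predecessor
#3=r depends on [2:t]
#4=q depends on [0:q]
#5=p depends on [1:u, 2:t, 4:q]
#6=q depends on [5:p]
#7=t depends on [3:r, 5:p]
sources: [0:q, 1:u, 2:t]
N(rest) = Σ N(rest − s) over sources s of rest; N(one piece) = 1:
  size 1 → [6]=1  [7]=1
  size 2 → [3,7]=1  [6,7]=2
  size 3 → [3,6,7]=3  [5,6,7]=2
  size 4 → [1,5,6,7]=2  [3,5,6,7]=5  [4,5,6,7]=2
  size 5 → [0,4,5,6,7]=2  [1,3,5,6,7]=7  [1,4,5,6,7]=4  [2,3,5,6,7]=5  [3,4,5,6,7]=7
  size 6 → [0,1,4,5,6,7]=6  [0,3,4,5,6,7]=9  [1,2,3,5,6,7]=12  [1,3,4,5,6,7]=18  [2,3,4,5,6,7]=12
  first=0(q) contributes 42
  first=1(u) contributes 21
  first=2(t) contributes 33
|[w]| = 96

96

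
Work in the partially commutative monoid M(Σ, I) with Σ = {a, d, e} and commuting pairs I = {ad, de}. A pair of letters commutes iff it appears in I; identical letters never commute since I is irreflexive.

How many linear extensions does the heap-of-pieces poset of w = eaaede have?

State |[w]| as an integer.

6

drop 0:e onto floor
drop 1:a onto {0:e}
drop 2:a onto {1:a}
drop 3:e onto {2:a}
drop 4:d onto floor
drop 5:e onto {3:e}
ground layer = {0:e, 4:d}
drop-orders for the pieces not yet dropped (sum over which currently-grounded one goes next):
  1 to go: {4} 1  {5} 1
  2 to go: {3,5} 1  {4,5} 2
  3 to go: {2,3,5} 1  {3,4,5} 3
  4 to go: {1,2,3,5} 1  {2,3,4,5} 4
  if 0:e drops first: 5 orders
  if 4:d drops first: 1 orders
heap linearizations: 6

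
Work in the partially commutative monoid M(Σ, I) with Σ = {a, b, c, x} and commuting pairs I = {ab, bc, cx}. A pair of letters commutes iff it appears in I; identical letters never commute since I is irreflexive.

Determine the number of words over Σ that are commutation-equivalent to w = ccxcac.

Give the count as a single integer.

drop 0:c onto floor
drop 1:c onto {0:c}
drop 2:x onto floor
drop 3:c onto {1:c}
drop 4:a onto {2:x, 3:c}
drop 5:c onto {4:a}
ground layer = {0:c, 2:x}
drop-orders for the pieces not yet dropped (sum over which currently-grounded one goes next):
  1 to go: {5} 1
  2 to go: {4,5} 1
  3 to go: {2,4,5} 1  {3,4,5} 1
  4 to go: {1,3,4,5} 1  {2,3,4,5} 2
  if 0:c drops first: 3 orders
  if 2:x drops first: 1 orders
heap linearizations: 4

4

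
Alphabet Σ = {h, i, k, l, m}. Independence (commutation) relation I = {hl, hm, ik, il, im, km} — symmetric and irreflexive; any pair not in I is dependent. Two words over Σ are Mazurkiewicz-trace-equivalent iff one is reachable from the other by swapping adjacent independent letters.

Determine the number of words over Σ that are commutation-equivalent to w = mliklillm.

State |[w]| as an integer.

drop 0:m onto floor
drop 1:l onto {0:m}
drop 2:i onto floor
drop 3:k onto {1:l}
drop 4:l onto {3:k}
drop 5:i onto {2:i}
drop 6:l onto {4:l}
drop 7:l onto {6:l}
drop 8:m onto {7:l}
ground layer = {0:m, 2:i}
drop-orders for the pieces not yet dropped (sum over which currently-grounded one goes next):
  1 to go: {5} 1  {8} 1
  2 to go: {2,5} 1  {5,8} 2  {7,8} 1
  3 to go: {2,5,8} 3  {5,7,8} 3  {6,7,8} 1
  4 to go: {2,5,7,8} 6  {4,6,7,8} 1  {5,6,7,8} 4
  5 to go: {2,5,6,7,8} 10  {3,4,6,7,8} 1  {4,5,6,7,8} 5
  6 to go: {1,3,4,6,7,8} 1  {2,4,5,6,7,8} 15  {3,4,5,6,7,8} 6
  7 to go: {0,1,3,4,6,7,8} 1  {1,3,4,5,6,7,8} 7  {2,3,4,5,6,7,8} 21
  if 0:m drops first: 28 orders
  if 2:i drops first: 8 orders
heap linearizations: 36

36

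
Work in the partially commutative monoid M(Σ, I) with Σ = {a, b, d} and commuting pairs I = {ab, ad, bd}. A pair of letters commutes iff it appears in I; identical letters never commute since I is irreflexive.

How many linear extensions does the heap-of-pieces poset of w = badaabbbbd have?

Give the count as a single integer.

0(b) covers ∅
1(a) covers ∅
2(d) covers ∅
3(a) covers 1:a
4(a) covers 3:a
5(b) covers 0:b
6(b) covers 5:b
7(b) covers 6:b
8(b) covers 7:b
9(d) covers 2:d
floor of heap: 0:b, 1:a, 2:d
completions by unplaced set U, small U first (add the entries for U minus each lowest piece of U):
  |U|=1: {4}:1  {8}:1  {9}:1
  |U|=2: {2,9}:1  {3,4}:1  {4,8}:2  {4,9}:2  {7,8}:1  {8,9}:2
  |U|=3: {1,3,4}:1  {2,4,9}:3  {2,8,9}:3  {3,4,8}:3  {3,4,9}:3  {4,7,8}:3  {4,8,9}:6  {6,7,8}:1  {7,8,9}:3
  |U|=4: {1,3,4,8}:4  {1,3,4,9}:4  {2,3,4,9}:6  {2,4,8,9}:12  {2,7,8,9}:6  {3,4,7,8}:6  {3,4,8,9}:12  {4,6,7,8}:4  {4,7,8,9}:12  {5,6,7,8}:1  {6,7,8,9}:4
  |U|=5: {0,5,6,7,8}:1  {1,2,3,4,9}:10  {1,3,4,7,8}:10  {1,3,4,8,9}:20  {2,3,4,8,9}:30  {2,4,7,8,9}:30  {2,6,7,8,9}:10  {3,4,6,7,8}:10  {3,4,7,8,9}:30  {4,5,6,7,8}:5  {4,6,7,8,9}:20  {5,6,7,8,9}:5
  |U|=6: {0,4,5,6,7,8}:6  {0,5,6,7,8,9}:6  {1,2,3,4,8,9}:60  {1,3,4,6,7,8}:20  {1,3,4,7,8,9}:60  {2,3,4,7,8,9}:90  {2,4,6,7,8,9}:60  {2,5,6,7,8,9}:15  {3,4,5,6,7,8}:15  {3,4,6,7,8,9}:60  {4,5,6,7,8,9}:30
  |U|=7: {0,2,5,6,7,8,9}:21  {0,3,4,5,6,7,8}:21  {0,4,5,6,7,8,9}:42  {1,2,3,4,7,8,9}:210  {1,3,4,5,6,7,8}:35  {1,3,4,6,7,8,9}:140  {2,3,4,6,7,8,9}:210  {2,4,5,6,7,8,9}:105  {3,4,5,6,7,8,9}:105
  |U|=8: {0,1,3,4,5,6,7,8}:56  {0,2,4,5,6,7,8,9}:168  {0,3,4,5,6,7,8,9}:168  {1,2,3,4,6,7,8,9}:560  {1,3,4,5,6,7,8,9}:280  {2,3,4,5,6,7,8,9}:420
  start at 0(b): 1260
  start at 1(a): 756
  start at 2(d): 504
sum over floor = 2520

2520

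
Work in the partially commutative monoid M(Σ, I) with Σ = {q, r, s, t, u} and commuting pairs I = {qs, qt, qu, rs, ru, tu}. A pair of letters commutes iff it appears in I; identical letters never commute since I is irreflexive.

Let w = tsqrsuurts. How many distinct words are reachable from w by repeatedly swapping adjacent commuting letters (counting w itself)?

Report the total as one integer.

#0=t has no predecessor
#1=s depends on [0:t]
#2=q has no predecessor
#3=r depends on [0:t, 2:q]
#4=s depends on [1:s]
#5=u depends on [4:s]
#6=u depends on [5:u]
#7=r depends on [3:r]
#8=t depends on [4:s, 7:r]
#9=s depends on [6:u, 8:t]
sources: [0:t, 2:q]
N(rest) = Σ N(rest − s) over sources s of rest; N(one piece) = 1:
  size 1 → [9]=1
  size 2 → [6,9]=1  [8,9]=1
  size 3 → [5,6,9]=1  [6,8,9]=2  [7,8,9]=1
  size 4 → [3,7,8,9]=1  [5,6,8,9]=3  [6,7,8,9]=3
  size 5 → [2,3,7,8,9]=1  [3,6,7,8,9]=4  [4,5,6,8,9]=3  [5,6,7,8,9]=6
  size 6 → [1,4,5,6,8,9]=3  [2,3,6,7,8,9]=5  [3,5,6,7,8,9]=10  [4,5,6,7,8,9]=9
  size 7 → [1,4,5,6,7,8,9]=12  [2,3,5,6,7,8,9]=15  [3,4,5,6,7,8,9]=19
  size 8 → [1,3,4,5,6,7,8,9]=31  [2,3,4,5,6,7,8,9]=34
  first=0(t) contributes 65
  first=2(q) contributes 31
|[w]| = 96

96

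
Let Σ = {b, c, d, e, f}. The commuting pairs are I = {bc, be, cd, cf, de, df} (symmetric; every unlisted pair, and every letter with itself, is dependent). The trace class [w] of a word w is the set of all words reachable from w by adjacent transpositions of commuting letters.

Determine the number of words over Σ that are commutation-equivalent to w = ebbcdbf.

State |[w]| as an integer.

20

0(e) covers ∅
1(b) covers ∅
2(b) covers 1:b
3(c) covers 0:e
4(d) covers 2:b
5(b) covers 4:d
6(f) covers 0:e, 5:b
floor of heap: 0:e, 1:b
completions by unplaced set U, small U first (add the entries for U minus each lowest piece of U):
  |U|=1: {3}:1  {6}:1
  |U|=2: {3,6}:2  {5,6}:1
  |U|=3: {0,3,6}:2  {3,5,6}:3  {4,5,6}:1
  |U|=4: {0,3,5,6}:5  {2,4,5,6}:1  {3,4,5,6}:4
  |U|=5: {0,3,4,5,6}:9  {1,2,4,5,6}:1  {2,3,4,5,6}:5
  start at 0(e): 6
  start at 1(b): 14
sum over floor = 20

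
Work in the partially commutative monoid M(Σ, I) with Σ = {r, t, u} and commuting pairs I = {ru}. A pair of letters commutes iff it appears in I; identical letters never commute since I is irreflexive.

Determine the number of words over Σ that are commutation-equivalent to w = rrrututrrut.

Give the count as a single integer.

piece 0:r — minimal
piece 1:r rests on {0:r}
piece 2:r rests on {1:r}
piece 3:u — minimal
piece 4:t rests on {2:r, 3:u}
piece 5:u rests on {4:t}
piece 6:t rests on {5:u}
piece 7:r rests on {6:t}
piece 8:r rests on {7:r}
piece 9:u rests on {6:t}
piece 10:t rests on {8:r, 9:u}
minimal pieces: {0:r, 3:u}
ways to finish when only these pieces remain (= sum over removing one remaining piece with nothing left below it):
  1 left: {10}→1
  2 left: {8,10}→1  {9,10}→1
  3 left: {7,8,10}→1  {8,9,10}→2
  4 left: {7,8,9,10}→3
  5 left: {6,7,8,9,10}→3
  6 left: {5,6,7,8,9,10}→3
  7 left: {4,5,6,7,8,9,10}→3
  8 left: {2,4,5,6,7,8,9,10}→3  {3,4,5,6,7,8,9,10}→3
  9 left: {1,2,4,5,6,7,8,9,10}→3  {2,3,4,5,6,7,8,9,10}→6
  placing 0:r first → 9 extensions
  placing 3:u first → 3 extensions
total linear extensions = 12

12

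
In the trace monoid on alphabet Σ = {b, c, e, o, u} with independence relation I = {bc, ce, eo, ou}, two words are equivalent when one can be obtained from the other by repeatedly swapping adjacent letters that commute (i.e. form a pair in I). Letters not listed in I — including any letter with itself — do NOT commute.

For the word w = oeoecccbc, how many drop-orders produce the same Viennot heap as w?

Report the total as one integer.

80

#0=o has no predecessor
#1=e has no predecessor
#2=o depends on [0:o]
#3=e depends on [1:e]
#4=c depends on [2:o]
#5=c depends on [4:c]
#6=c depends on [5:c]
#7=b depends on [2:o, 3:e]
#8=c depends on [6:c]
sources: [0:o, 1:e]
N(rest) = Σ N(rest − s) over sources s of rest; N(one piece) = 1:
  size 1 → [7]=1  [8]=1
  size 2 → [3,7]=1  [6,8]=1  [7,8]=2
  size 3 → [1,3,7]=1  [3,7,8]=3  [5,6,8]=1  [6,7,8]=3
  size 4 → [1,3,7,8]=4  [3,6,7,8]=6  [4,5,6,8]=1  [5,6,7,8]=4
  size 5 → [1,3,6,7,8]=10  [3,5,6,7,8]=10  [4,5,6,7,8]=5
  size 6 → [1,3,5,6,7,8]=20  [2,4,5,6,7,8]=5  [3,4,5,6,7,8]=15
  size 7 → [0,2,4,5,6,7,8]=5  [1,3,4,5,6,7,8]=35  [2,3,4,5,6,7,8]=20
  first=0(o) contributes 55
  first=1(e) contributes 25
|[w]| = 80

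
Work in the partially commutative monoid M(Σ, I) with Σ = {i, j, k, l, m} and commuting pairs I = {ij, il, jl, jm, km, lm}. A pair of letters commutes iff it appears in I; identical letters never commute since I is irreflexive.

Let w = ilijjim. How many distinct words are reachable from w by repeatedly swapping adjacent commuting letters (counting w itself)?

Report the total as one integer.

105

#0=i has no predecessor
#1=l has no predecessor
#2=i depends on [0:i]
#3=j has no predecessor
#4=j depends on [3:j]
#5=i depends on [2:i]
#6=m depends on [5:i]
sources: [0:i, 1:l, 3:j]
N(rest) = Σ N(rest − s) over sources s of rest; N(one piece) = 1:
  size 1 → [1]=1  [4]=1  [6]=1
  size 2 → [1,4]=2  [1,6]=2  [3,4]=1  [4,6]=2  [5,6]=1
  size 3 → [1,3,4]=3  [1,4,6]=6  [1,5,6]=3  [2,5,6]=1  [3,4,6]=3  [4,5,6]=3
  size 4 → [0,2,5,6]=1  [1,2,5,6]=4  [1,3,4,6]=12  [1,4,5,6]=12  [2,4,5,6]=4  [3,4,5,6]=6
  size 5 → [0,1,2,5,6]=5  [0,2,4,5,6]=5  [1,2,4,5,6]=20  [1,3,4,5,6]=30  [2,3,4,5,6]=10
  first=0(i) contributes 60
  first=1(l) contributes 15
  first=3(j) contributes 30
|[w]| = 105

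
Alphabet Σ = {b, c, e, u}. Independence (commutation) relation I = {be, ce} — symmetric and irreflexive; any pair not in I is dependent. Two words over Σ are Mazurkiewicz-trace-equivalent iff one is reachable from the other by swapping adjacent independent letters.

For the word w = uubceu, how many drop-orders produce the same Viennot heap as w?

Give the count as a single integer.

0(u) covers ∅
1(u) covers 0:u
2(b) covers 1:u
3(c) covers 2:b
4(e) covers 1:u
5(u) covers 3:c, 4:e
floor of heap: 0:u
completions by unplaced set U, small U first (add the entries for U minus each lowest piece of U):
  |U|=1: {5}:1
  |U|=2: {3,5}:1  {4,5}:1
  |U|=3: {2,3,5}:1  {3,4,5}:2
  |U|=4: {2,3,4,5}:3
  start at 0(u): 3

3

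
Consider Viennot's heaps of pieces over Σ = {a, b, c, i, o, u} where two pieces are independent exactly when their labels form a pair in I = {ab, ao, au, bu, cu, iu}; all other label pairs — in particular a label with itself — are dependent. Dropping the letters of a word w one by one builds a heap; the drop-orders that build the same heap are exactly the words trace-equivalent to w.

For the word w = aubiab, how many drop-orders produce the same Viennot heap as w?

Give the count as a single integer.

piece 0:a — minimal
piece 1:u — minimal
piece 2:b — minimal
piece 3:i rests on {0:a, 2:b}
piece 4:a rests on {3:i}
piece 5:b rests on {3:i}
minimal pieces: {0:a, 1:u, 2:b}
ways to finish when only these pieces remain (= sum over removing one remaining piece with nothing left below it):
  1 left: {1}→1  {4}→1  {5}→1
  2 left: {1,4}→2  {1,5}→2  {4,5}→2
  3 left: {1,4,5}→6  {3,4,5}→2
  4 left: {0,3,4,5}→2  {1,3,4,5}→8  {2,3,4,5}→2
  placing 0:a first → 10 extensions
  placing 1:u first → 4 extensions
  placing 2:b first → 10 extensions
total linear extensions = 24

24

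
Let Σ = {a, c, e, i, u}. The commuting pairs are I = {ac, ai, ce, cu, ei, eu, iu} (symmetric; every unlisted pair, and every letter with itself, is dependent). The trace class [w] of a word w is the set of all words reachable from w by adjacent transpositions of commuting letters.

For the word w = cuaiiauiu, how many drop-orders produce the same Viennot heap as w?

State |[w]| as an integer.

126

drop 0:c onto floor
drop 1:u onto floor
drop 2:a onto {1:u}
drop 3:i onto {0:c}
drop 4:i onto {3:i}
drop 5:a onto {2:a}
drop 6:u onto {5:a}
drop 7:i onto {4:i}
drop 8:u onto {6:u}
ground layer = {0:c, 1:u}
drop-orders for the pieces not yet dropped (sum over which currently-grounded one goes next):
  1 to go: {7} 1  {8} 1
  2 to go: {4,7} 1  {6,8} 1  {7,8} 2
  3 to go: {3,4,7} 1  {4,7,8} 3  {5,6,8} 1  {6,7,8} 3
  4 to go: {0,3,4,7} 1  {2,5,6,8} 1  {3,4,7,8} 4  {4,6,7,8} 6  {5,6,7,8} 4
  5 to go: {0,3,4,7,8} 5  {1,2,5,6,8} 1  {2,5,6,7,8} 5  {3,4,6,7,8} 10  {4,5,6,7,8} 10
  6 to go: {0,3,4,6,7,8} 15  {1,2,5,6,7,8} 6  {2,4,5,6,7,8} 15  {3,4,5,6,7,8} 20
  7 to go: {0,3,4,5,6,7,8} 35  {1,2,4,5,6,7,8} 21  {2,3,4,5,6,7,8} 35
  if 0:c drops first: 56 orders
  if 1:u drops first: 70 orders
heap linearizations: 126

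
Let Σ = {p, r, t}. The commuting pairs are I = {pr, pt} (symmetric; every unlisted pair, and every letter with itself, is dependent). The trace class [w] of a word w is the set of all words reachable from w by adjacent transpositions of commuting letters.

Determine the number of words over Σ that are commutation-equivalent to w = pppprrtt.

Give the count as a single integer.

70

drop 0:p onto floor
drop 1:p onto {0:p}
drop 2:p onto {1:p}
drop 3:p onto {2:p}
drop 4:r onto floor
drop 5:r onto {4:r}
drop 6:t onto {5:r}
drop 7:t onto {6:t}
ground layer = {0:p, 4:r}
drop-orders for the pieces not yet dropped (sum over which currently-grounded one goes next):
  1 to go: {3} 1  {7} 1
  2 to go: {2,3} 1  {3,7} 2  {6,7} 1
  3 to go: {1,2,3} 1  {2,3,7} 3  {3,6,7} 3  {5,6,7} 1
  4 to go: {0,1,2,3} 1  {1,2,3,7} 4  {2,3,6,7} 6  {3,5,6,7} 4  {4,5,6,7} 1
  5 to go: {0,1,2,3,7} 5  {1,2,3,6,7} 10  {2,3,5,6,7} 10  {3,4,5,6,7} 5
  6 to go: {0,1,2,3,6,7} 15  {1,2,3,5,6,7} 20  {2,3,4,5,6,7} 15
  if 0:p drops first: 35 orders
  if 4:r drops first: 35 orders
heap linearizations: 70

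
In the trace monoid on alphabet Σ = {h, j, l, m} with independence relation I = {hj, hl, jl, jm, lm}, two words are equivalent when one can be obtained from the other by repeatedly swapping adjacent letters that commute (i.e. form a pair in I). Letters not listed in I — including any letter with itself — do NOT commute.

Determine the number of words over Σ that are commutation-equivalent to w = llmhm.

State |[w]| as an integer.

piece 0:l — minimal
piece 1:l rests on {0:l}
piece 2:m — minimal
piece 3:h rests on {2:m}
piece 4:m rests on {3:h}
minimal pieces: {0:l, 2:m}
ways to finish when only these pieces remain (= sum over removing one remaining piece with nothing left below it):
  1 left: {1}→1  {4}→1
  2 left: {0,1}→1  {1,4}→2  {3,4}→1
  3 left: {0,1,4}→3  {1,3,4}→3  {2,3,4}→1
  placing 0:l first → 4 extensions
  placing 2:m first → 6 extensions
total linear extensions = 10

10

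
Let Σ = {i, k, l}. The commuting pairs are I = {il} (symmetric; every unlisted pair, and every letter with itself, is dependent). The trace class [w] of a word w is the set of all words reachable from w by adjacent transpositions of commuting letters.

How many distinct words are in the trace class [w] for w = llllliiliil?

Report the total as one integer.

drop 0:l onto floor
drop 1:l onto {0:l}
drop 2:l onto {1:l}
drop 3:l onto {2:l}
drop 4:l onto {3:l}
drop 5:i onto floor
drop 6:i onto {5:i}
drop 7:l onto {4:l}
drop 8:i onto {6:i}
drop 9:i onto {8:i}
drop 10:l onto {7:l}
ground layer = {0:l, 5:i}
drop-orders for the pieces not yet dropped (sum over which currently-grounded one goes next):
  1 to go: {9} 1  {10} 1
  2 to go: {7,10} 1  {8,9} 1  {9,10} 2
  3 to go: {4,7,10} 1  {6,8,9} 1  {7,9,10} 3  {8,9,10} 3
  4 to go: {3,4,7,10} 1  {4,7,9,10} 4  {5,6,8,9} 1  {6,8,9,10} 4  {7,8,9,10} 6
  5 to go: {2,3,4,7,10} 1  {3,4,7,9,10} 5  {4,7,8,9,10} 10  {5,6,8,9,10} 5  {6,7,8,9,10} 10
  6 to go: {1,2,3,4,7,10} 1  {2,3,4,7,9,10} 6  {3,4,7,8,9,10} 15  {4,6,7,8,9,10} 20  {5,6,7,8,9,10} 15
  7 to go: {0,1,2,3,4,7,10} 1  {1,2,3,4,7,9,10} 7  {2,3,4,7,8,9,10} 21  {3,4,6,7,8,9,10} 35  {4,5,6,7,8,9,10} 35
  8 to go: {0,1,2,3,4,7,9,10} 8  {1,2,3,4,7,8,9,10} 28  {2,3,4,6,7,8,9,10} 56  {3,4,5,6,7,8,9,10} 70
  9 to go: {0,1,2,3,4,7,8,9,10} 36  {1,2,3,4,6,7,8,9,10} 84  {2,3,4,5,6,7,8,9,10} 126
  if 0:l drops first: 210 orders
  if 5:i drops first: 120 orders
heap linearizations: 330

330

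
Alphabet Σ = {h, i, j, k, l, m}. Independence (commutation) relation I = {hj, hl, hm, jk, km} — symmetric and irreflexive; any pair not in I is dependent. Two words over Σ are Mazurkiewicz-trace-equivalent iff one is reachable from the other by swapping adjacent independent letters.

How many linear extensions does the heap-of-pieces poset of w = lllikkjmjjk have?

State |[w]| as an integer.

#0=l has no predecessor
#1=l depends on [0:l]
#2=l depends on [1:l]
#3=i depends on [2:l]
#4=k depends on [3:i]
#5=k depends on [4:k]
#6=j depends on [3:i]
#7=m depends on [6:j]
#8=j depends on [7:m]
#9=j depends on [8:j]
#10=k depends on [5:k]
sources: [0:l]
N(rest) = Σ N(rest − s) over sources s of rest; N(one piece) = 1:
  size 1 → [9]=1  [10]=1
  size 2 → [5,10]=1  [8,9]=1  [9,10]=2
  size 3 → [4,5,10]=1  [5,9,10]=3  [7,8,9]=1  [8,9,10]=3
  size 4 → [4,5,9,10]=4  [5,8,9,10]=6  [6,7,8,9]=1  [7,8,9,10]=4
  size 5 → [4,5,8,9,10]=10  [5,7,8,9,10]=10  [6,7,8,9,10]=5
  size 6 → [4,5,7,8,9,10]=20  [5,6,7,8,9,10]=15
  size 7 → [4,5,6,7,8,9,10]=35
  size 8 → [3,4,5,6,7,8,9,10]=35
  size 9 → [2,3,4,5,6,7,8,9,10]=35
  first=0(l) contributes 35

35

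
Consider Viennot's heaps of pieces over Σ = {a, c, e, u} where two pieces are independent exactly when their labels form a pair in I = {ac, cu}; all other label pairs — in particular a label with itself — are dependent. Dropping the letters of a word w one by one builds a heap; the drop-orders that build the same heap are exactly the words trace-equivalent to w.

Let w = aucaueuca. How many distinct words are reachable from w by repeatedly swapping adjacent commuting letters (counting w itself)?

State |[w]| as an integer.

15

piece 0:a — minimal
piece 1:u rests on {0:a}
piece 2:c — minimal
piece 3:a rests on {1:u}
piece 4:u rests on {3:a}
piece 5:e rests on {2:c, 4:u}
piece 6:u rests on {5:e}
piece 7:c rests on {5:e}
piece 8:a rests on {6:u}
minimal pieces: {0:a, 2:c}
ways to finish when only these pieces remain (= sum over removing one remaining piece with nothing left below it):
  1 left: {7}→1  {8}→1
  2 left: {6,8}→1  {7,8}→2
  3 left: {6,7,8}→3
  4 left: {5,6,7,8}→3
  5 left: {2,5,6,7,8}→3  {4,5,6,7,8}→3
  6 left: {2,4,5,6,7,8}→6  {3,4,5,6,7,8}→3
  7 left: {1,3,4,5,6,7,8}→3  {2,3,4,5,6,7,8}→9
  placing 0:a first → 12 extensions
  placing 2:c first → 3 extensions
total linear extensions = 15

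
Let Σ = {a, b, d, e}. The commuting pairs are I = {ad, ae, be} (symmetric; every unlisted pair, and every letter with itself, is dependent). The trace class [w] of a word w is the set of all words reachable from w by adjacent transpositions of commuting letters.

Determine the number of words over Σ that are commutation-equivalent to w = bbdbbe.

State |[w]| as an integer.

3

#0=b has no predecessor
#1=b depends on [0:b]
#2=d depends on [1:b]
#3=b depends on [2:d]
#4=b depends on [3:b]
#5=e depends on [2:d]
sources: [0:b]
N(rest) = Σ N(rest − s) over sources s of rest; N(one piece) = 1:
  size 1 → [4]=1  [5]=1
  size 2 → [3,4]=1  [4,5]=2
  size 3 → [3,4,5]=3
  size 4 → [2,3,4,5]=3
  first=0(b) contributes 3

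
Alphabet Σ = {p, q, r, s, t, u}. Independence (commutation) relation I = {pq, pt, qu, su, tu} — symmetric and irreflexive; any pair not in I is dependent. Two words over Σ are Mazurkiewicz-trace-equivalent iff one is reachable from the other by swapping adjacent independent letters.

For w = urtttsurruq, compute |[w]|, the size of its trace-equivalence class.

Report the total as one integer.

10

0(u) covers ∅
1(r) covers 0:u
2(t) covers 1:r
3(t) covers 2:t
4(t) covers 3:t
5(s) covers 4:t
6(u) covers 1:r
7(r) covers 5:s, 6:u
8(r) covers 7:r
9(u) covers 8:r
10(q) covers 8:r
floor of heap: 0:u
completions by unplaced set U, small U first (add the entries for U minus each lowest piece of U):
  |U|=1: {9}:1  {10}:1
  |U|=2: {9,10}:2
  |U|=3: {8,9,10}:2
  |U|=4: {7,8,9,10}:2
  |U|=5: {5,7,8,9,10}:2  {6,7,8,9,10}:2
  |U|=6: {4,5,7,8,9,10}:2  {5,6,7,8,9,10}:4
  |U|=7: {3,4,5,7,8,9,10}:2  {4,5,6,7,8,9,10}:6
  |U|=8: {2,3,4,5,7,8,9,10}:2  {3,4,5,6,7,8,9,10}:8
  |U|=9: {2,3,4,5,6,7,8,9,10}:10
  start at 0(u): 10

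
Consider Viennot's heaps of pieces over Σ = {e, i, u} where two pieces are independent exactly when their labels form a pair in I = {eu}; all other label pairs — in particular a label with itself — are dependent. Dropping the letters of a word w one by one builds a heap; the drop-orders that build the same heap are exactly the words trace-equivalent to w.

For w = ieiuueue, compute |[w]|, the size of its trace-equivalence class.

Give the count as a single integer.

10

0(i) covers ∅
1(e) covers 0:i
2(i) covers 1:e
3(u) covers 2:i
4(u) covers 3:u
5(e) covers 2:i
6(u) covers 4:u
7(e) covers 5:e
floor of heap: 0:i
completions by unplaced set U, small U first (add the entries for U minus each lowest piece of U):
  |U|=1: {6}:1  {7}:1
  |U|=2: {4,6}:1  {5,7}:1  {6,7}:2
  |U|=3: {3,4,6}:1  {4,6,7}:3  {5,6,7}:3
  |U|=4: {3,4,6,7}:4  {4,5,6,7}:6
  |U|=5: {3,4,5,6,7}:10
  |U|=6: {2,3,4,5,6,7}:10
  start at 0(i): 10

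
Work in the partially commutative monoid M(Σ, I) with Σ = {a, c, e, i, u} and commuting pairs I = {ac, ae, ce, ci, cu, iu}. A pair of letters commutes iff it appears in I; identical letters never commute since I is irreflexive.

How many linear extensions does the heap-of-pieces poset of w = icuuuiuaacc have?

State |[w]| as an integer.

drop 0:i onto floor
drop 1:c onto floor
drop 2:u onto floor
drop 3:u onto {2:u}
drop 4:u onto {3:u}
drop 5:i onto {0:i}
drop 6:u onto {4:u}
drop 7:a onto {5:i, 6:u}
drop 8:a onto {7:a}
drop 9:c onto {1:c}
drop 10:c onto {9:c}
ground layer = {0:i, 1:c, 2:u}
drop-orders for the pieces not yet dropped (sum over which currently-grounded one goes next):
  1 to go: {8} 1  {10} 1
  2 to go: {7,8} 1  {8,10} 2  {9,10} 1
  3 to go: {1,9,10} 1  {5,7,8} 1  {6,7,8} 1  {7,8,10} 3  {8,9,10} 3
  4 to go: {0,5,7,8} 1  {1,8,9,10} 4  {4,6,7,8} 1  {5,6,7,8} 2  {5,7,8,10} 4  {6,7,8,10} 4  {7,8,9,10} 6
  5 to go: {0,5,6,7,8} 3  {0,5,7,8,10} 5  {1,7,8,9,10} 10  {3,4,6,7,8} 1  {4,5,6,7,8} 3  {4,6,7,8,10} 5  {5,6,7,8,10} 10  {5,7,8,9,10} 10  {6,7,8,9,10} 10
  6 to go: {0,4,5,6,7,8} 6  {0,5,6,7,8,10} 18  {0,5,7,8,9,10} 15  {1,5,7,8,9,10} 20  {1,6,7,8,9,10} 20  {2,3,4,6,7,8} 1  {3,4,5,6,7,8} 4  {3,4,6,7,8,10} 6  {4,5,6,7,8,10} 18  {4,6,7,8,9,10} 15  {5,6,7,8,9,10} 30
  7 to go: {0,1,5,7,8,9,10} 35  {0,3,4,5,6,7,8} 10  {0,4,5,6,7,8,10} 42  {0,5,6,7,8,9,10} 63  {1,4,6,7,8,9,10} 35  {1,5,6,7,8,9,10} 70  {2,3,4,5,6,7,8} 5  {2,3,4,6,7,8,10} 7  {3,4,5,6,7,8,10} 28  {3,4,6,7,8,9,10} 21  {4,5,6,7,8,9,10} 63
  8 to go: {0,1,5,6,7,8,9,10} 168  {0,2,3,4,5,6,7,8} 15  {0,3,4,5,6,7,8,10} 80  {0,4,5,6,7,8,9,10} 168  {1,3,4,6,7,8,9,10} 56  {1,4,5,6,7,8,9,10} 168  {2,3,4,5,6,7,8,10} 40  {2,3,4,6,7,8,9,10} 28  {3,4,5,6,7,8,9,10} 112
  9 to go: {0,1,4,5,6,7,8,9,10} 504  {0,2,3,4,5,6,7,8,10} 135  {0,3,4,5,6,7,8,9,10} 360  {1,2,3,4,6,7,8,9,10} 84  {1,3,4,5,6,7,8,9,10} 336  {2,3,4,5,6,7,8,9,10} 180
  if 0:i drops first: 600 orders
  if 1:c drops first: 675 orders
  if 2:u drops first: 1200 orders
heap linearizations: 2475

2475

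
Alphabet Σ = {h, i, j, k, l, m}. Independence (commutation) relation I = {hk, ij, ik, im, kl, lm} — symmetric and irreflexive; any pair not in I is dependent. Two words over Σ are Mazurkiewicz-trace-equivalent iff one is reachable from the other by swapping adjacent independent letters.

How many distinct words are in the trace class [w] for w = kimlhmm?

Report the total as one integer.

6

drop 0:k onto floor
drop 1:i onto floor
drop 2:m onto {0:k}
drop 3:l onto {1:i}
drop 4:h onto {2:m, 3:l}
drop 5:m onto {4:h}
drop 6:m onto {5:m}
ground layer = {0:k, 1:i}
drop-orders for the pieces not yet dropped (sum over which currently-grounded one goes next):
  1 to go: {6} 1
  2 to go: {5,6} 1
  3 to go: {4,5,6} 1
  4 to go: {2,4,5,6} 1  {3,4,5,6} 1
  5 to go: {0,2,4,5,6} 1  {1,3,4,5,6} 1  {2,3,4,5,6} 2
  if 0:k drops first: 3 orders
  if 1:i drops first: 3 orders
heap linearizations: 6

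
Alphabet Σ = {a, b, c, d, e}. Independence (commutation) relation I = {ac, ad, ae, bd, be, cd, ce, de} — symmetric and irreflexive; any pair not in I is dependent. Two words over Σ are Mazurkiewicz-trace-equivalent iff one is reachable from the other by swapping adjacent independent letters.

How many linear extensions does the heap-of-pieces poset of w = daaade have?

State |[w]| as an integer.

60

#0=d has no predecessor
#1=a has no predecessor
#2=a depends on [1:a]
#3=a depends on [2:a]
#4=d depends on [0:d]
#5=e has no predecessor
sources: [0:d, 1:a, 5:e]
N(rest) = Σ N(rest − s) over sources s of rest; N(one piece) = 1:
  size 1 → [3]=1  [4]=1  [5]=1
  size 2 → [0,4]=1  [2,3]=1  [3,4]=2  [3,5]=2  [4,5]=2
  size 3 → [0,3,4]=3  [0,4,5]=3  [1,2,3]=1  [2,3,4]=3  [2,3,5]=3  [3,4,5]=6
  size 4 → [0,2,3,4]=6  [0,3,4,5]=12  [1,2,3,4]=4  [1,2,3,5]=4  [2,3,4,5]=12
  first=0(d) contributes 20
  first=1(a) contributes 30
  first=5(e) contributes 10
|[w]| = 60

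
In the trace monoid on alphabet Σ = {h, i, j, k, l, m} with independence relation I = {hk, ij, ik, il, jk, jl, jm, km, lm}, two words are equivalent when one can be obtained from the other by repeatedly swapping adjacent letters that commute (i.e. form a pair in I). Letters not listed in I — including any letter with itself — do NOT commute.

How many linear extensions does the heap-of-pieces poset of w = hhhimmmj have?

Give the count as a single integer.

5

drop 0:h onto floor
drop 1:h onto {0:h}
drop 2:h onto {1:h}
drop 3:i onto {2:h}
drop 4:m onto {3:i}
drop 5:m onto {4:m}
drop 6:m onto {5:m}
drop 7:j onto {2:h}
ground layer = {0:h}
drop-orders for the pieces not yet dropped (sum over which currently-grounded one goes next):
  1 to go: {6} 1  {7} 1
  2 to go: {5,6} 1  {6,7} 2
  3 to go: {4,5,6} 1  {5,6,7} 3
  4 to go: {3,4,5,6} 1  {4,5,6,7} 4
  5 to go: {3,4,5,6,7} 5
  6 to go: {2,3,4,5,6,7} 5
  if 0:h drops first: 5 orders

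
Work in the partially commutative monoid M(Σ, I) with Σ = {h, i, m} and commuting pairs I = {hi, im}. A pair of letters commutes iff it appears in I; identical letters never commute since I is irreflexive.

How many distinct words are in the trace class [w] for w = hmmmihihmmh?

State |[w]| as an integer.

piece 0:h — minimal
piece 1:m rests on {0:h}
piece 2:m rests on {1:m}
piece 3:m rests on {2:m}
piece 4:i — minimal
piece 5:h rests on {3:m}
piece 6:i rests on {4:i}
piece 7:h rests on {5:h}
piece 8:m rests on {7:h}
piece 9:m rests on {8:m}
piece 10:h rests on {9:m}
minimal pieces: {0:h, 4:i}
ways to finish when only these pieces remain (= sum over removing one remaining piece with nothing left below it):
  1 left: {6}→1  {10}→1
  2 left: {4,6}→1  {6,10}→2  {9,10}→1
  3 left: {4,6,10}→3  {6,9,10}→3  {8,9,10}→1
  4 left: {4,6,9,10}→6  {6,8,9,10}→4  {7,8,9,10}→1
  5 left: {4,6,8,9,10}→10  {5,7,8,9,10}→1  {6,7,8,9,10}→5
  6 left: {3,5,7,8,9,10}→1  {4,6,7,8,9,10}→15  {5,6,7,8,9,10}→6
  7 left: {2,3,5,7,8,9,10}→1  {3,5,6,7,8,9,10}→7  {4,5,6,7,8,9,10}→21
  8 left: {1,2,3,5,7,8,9,10}→1  {2,3,5,6,7,8,9,10}→8  {3,4,5,6,7,8,9,10}→28
  9 left: {0,1,2,3,5,7,8,9,10}→1  {1,2,3,5,6,7,8,9,10}→9  {2,3,4,5,6,7,8,9,10}→36
  placing 0:h first → 45 extensions
  placing 4:i first → 10 extensions
total linear extensions = 55

55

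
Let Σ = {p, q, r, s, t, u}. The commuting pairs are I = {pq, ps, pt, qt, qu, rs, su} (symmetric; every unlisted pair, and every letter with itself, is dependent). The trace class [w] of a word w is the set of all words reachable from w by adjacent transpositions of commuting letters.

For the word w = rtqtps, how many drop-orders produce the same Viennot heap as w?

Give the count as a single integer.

15

drop 0:r onto floor
drop 1:t onto {0:r}
drop 2:q onto {0:r}
drop 3:t onto {1:t}
drop 4:p onto {0:r}
drop 5:s onto {2:q, 3:t}
ground layer = {0:r}
drop-orders for the pieces not yet dropped (sum over which currently-grounded one goes next):
  1 to go: {4} 1  {5} 1
  2 to go: {2,5} 1  {3,5} 1  {4,5} 2
  3 to go: {1,3,5} 1  {2,3,5} 2  {2,4,5} 3  {3,4,5} 3
  4 to go: {1,2,3,5} 3  {1,3,4,5} 4  {2,3,4,5} 8
  if 0:r drops first: 15 orders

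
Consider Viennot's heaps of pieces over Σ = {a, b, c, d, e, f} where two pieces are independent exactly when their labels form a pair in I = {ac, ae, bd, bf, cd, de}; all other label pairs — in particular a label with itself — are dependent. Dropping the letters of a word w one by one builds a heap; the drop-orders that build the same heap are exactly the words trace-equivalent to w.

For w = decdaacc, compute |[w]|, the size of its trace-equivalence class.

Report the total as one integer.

#0=d has no predecessor
#1=e has no predecessor
#2=c depends on [1:e]
#3=d depends on [0:d]
#4=a depends on [3:d]
#5=a depends on [4:a]
#6=c depends on [2:c]
#7=c depends on [6:c]
sources: [0:d, 1:e]
N(rest) = Σ N(rest − s) over sources s of rest; N(one piece) = 1:
  size 1 → [5]=1  [7]=1
  size 2 → [4,5]=1  [5,7]=2  [6,7]=1
  size 3 → [2,6,7]=1  [3,4,5]=1  [4,5,7]=3  [5,6,7]=3
  size 4 → [0,3,4,5]=1  [1,2,6,7]=1  [2,5,6,7]=4  [3,4,5,7]=4  [4,5,6,7]=6
  size 5 → [0,3,4,5,7]=5  [1,2,5,6,7]=5  [2,4,5,6,7]=10  [3,4,5,6,7]=10
  size 6 → [0,3,4,5,6,7]=15  [1,2,4,5,6,7]=15  [2,3,4,5,6,7]=20
  first=0(d) contributes 35
  first=1(e) contributes 35
|[w]| = 70

70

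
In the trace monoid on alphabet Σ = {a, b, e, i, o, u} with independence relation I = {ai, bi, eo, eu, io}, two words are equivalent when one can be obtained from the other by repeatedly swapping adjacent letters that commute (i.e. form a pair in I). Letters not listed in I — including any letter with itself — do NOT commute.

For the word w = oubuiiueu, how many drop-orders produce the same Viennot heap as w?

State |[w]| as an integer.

0(o) covers ∅
1(u) covers 0:o
2(b) covers 1:u
3(u) covers 2:b
4(i) covers 3:u
5(i) covers 4:i
6(u) covers 5:i
7(e) covers 5:i
8(u) covers 6:u
floor of heap: 0:o
completions by unplaced set U, small U first (add the entries for U minus each lowest piece of U):
  |U|=1: {7}:1  {8}:1
  |U|=2: {6,8}:1  {7,8}:2
  |U|=3: {6,7,8}:3
  |U|=4: {5,6,7,8}:3
  |U|=5: {4,5,6,7,8}:3
  |U|=6: {3,4,5,6,7,8}:3
  |U|=7: {2,3,4,5,6,7,8}:3
  start at 0(o): 3

3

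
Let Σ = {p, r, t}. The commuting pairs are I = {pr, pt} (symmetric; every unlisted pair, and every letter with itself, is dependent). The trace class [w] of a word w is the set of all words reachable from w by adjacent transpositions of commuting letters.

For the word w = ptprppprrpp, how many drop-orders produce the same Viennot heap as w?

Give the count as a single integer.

drop 0:p onto floor
drop 1:t onto floor
drop 2:p onto {0:p}
drop 3:r onto {1:t}
drop 4:p onto {2:p}
drop 5:p onto {4:p}
drop 6:p onto {5:p}
drop 7:r onto {3:r}
drop 8:r onto {7:r}
drop 9:p onto {6:p}
drop 10:p onto {9:p}
ground layer = {0:p, 1:t}
drop-orders for the pieces not yet dropped (sum over which currently-grounded one goes next):
  1 to go: {8} 1  {10} 1
  2 to go: {7,8} 1  {8,10} 2  {9,10} 1
  3 to go: {3,7,8} 1  {6,9,10} 1  {7,8,10} 3  {8,9,10} 3
  4 to go: {1,3,7,8} 1  {3,7,8,10} 4  {5,6,9,10} 1  {6,8,9,10} 4  {7,8,9,10} 6
  5 to go: {1,3,7,8,10} 5  {3,7,8,9,10} 10  {4,5,6,9,10} 1  {5,6,8,9,10} 5  {6,7,8,9,10} 10
  6 to go: {1,3,7,8,9,10} 15  {2,4,5,6,9,10} 1  {3,6,7,8,9,10} 20  {4,5,6,8,9,10} 6  {5,6,7,8,9,10} 15
  7 to go: {0,2,4,5,6,9,10} 1  {1,3,6,7,8,9,10} 35  {2,4,5,6,8,9,10} 7  {3,5,6,7,8,9,10} 35  {4,5,6,7,8,9,10} 21
  8 to go: {0,2,4,5,6,8,9,10} 8  {1,3,5,6,7,8,9,10} 70  {2,4,5,6,7,8,9,10} 28  {3,4,5,6,7,8,9,10} 56
  9 to go: {0,2,4,5,6,7,8,9,10} 36  {1,3,4,5,6,7,8,9,10} 126  {2,3,4,5,6,7,8,9,10} 84
  if 0:p drops first: 210 orders
  if 1:t drops first: 120 orders
heap linearizations: 330

330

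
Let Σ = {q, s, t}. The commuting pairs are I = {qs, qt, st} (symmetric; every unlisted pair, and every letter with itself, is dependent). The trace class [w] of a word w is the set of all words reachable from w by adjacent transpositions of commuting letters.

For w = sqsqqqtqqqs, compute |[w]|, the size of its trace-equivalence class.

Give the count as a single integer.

#0=s has no predecessor
#1=q has no predecessor
#2=s depends on [0:s]
#3=q depends on [1:q]
#4=q depends on [3:q]
#5=q depends on [4:q]
#6=t has no predecessor
#7=q depends on [5:q]
#8=q depends on [7:q]
#9=q depends on [8:q]
#10=s depends on [2:s]
sources: [0:s, 1:q, 6:t]
N(rest) = Σ N(rest − s) over sources s of rest; N(one piece) = 1:
  size 1 → [6]=1  [9]=1  [10]=1
  size 2 → [2,10]=1  [6,9]=2  [6,10]=2  [8,9]=1  [9,10]=2
  size 3 → [0,2,10]=1  [2,6,10]=3  [2,9,10]=3  [6,8,9]=3  [6,9,10]=6  [7,8,9]=1  [8,9,10]=3
  size 4 → [0,2,6,10]=4  [0,2,9,10]=4  [2,6,9,10]=12  [2,8,9,10]=6  [5,7,8,9]=1  [6,7,8,9]=4  [6,8,9,10]=12  [7,8,9,10]=4
  size 5 → [0,2,6,9,10]=20  [0,2,8,9,10]=10  [2,6,8,9,10]=30  [2,7,8,9,10]=10  [4,5,7,8,9]=1  [5,6,7,8,9]=5  [5,7,8,9,10]=5  [6,7,8,9,10]=20
  size 6 → [0,2,6,8,9,10]=60  [0,2,7,8,9,10]=20  [2,5,7,8,9,10]=15  [2,6,7,8,9,10]=60  [3,4,5,7,8,9]=1  [4,5,6,7,8,9]=6  [4,5,7,8,9,10]=6  [5,6,7,8,9,10]=30
  size 7 → [0,2,5,7,8,9,10]=35  [0,2,6,7,8,9,10]=140  [1,3,4,5,7,8,9]=1  [2,4,5,7,8,9,10]=21  [2,5,6,7,8,9,10]=105  [3,4,5,6,7,8,9]=7  [3,4,5,7,8,9,10]=7  [4,5,6,7,8,9,10]=42
  size 8 → [0,2,4,5,7,8,9,10]=56  [0,2,5,6,7,8,9,10]=280  [1,3,4,5,6,7,8,9]=8  [1,3,4,5,7,8,9,10]=8  [2,3,4,5,7,8,9,10]=28  [2,4,5,6,7,8,9,10]=168  [3,4,5,6,7,8,9,10]=56
  size 9 → [0,2,3,4,5,7,8,9,10]=84  [0,2,4,5,6,7,8,9,10]=504  [1,2,3,4,5,7,8,9,10]=36  [1,3,4,5,6,7,8,9,10]=72  [2,3,4,5,6,7,8,9,10]=252
  first=0(s) contributes 360
  first=1(q) contributes 840
  first=6(t) contributes 120
|[w]| = 1320

1320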